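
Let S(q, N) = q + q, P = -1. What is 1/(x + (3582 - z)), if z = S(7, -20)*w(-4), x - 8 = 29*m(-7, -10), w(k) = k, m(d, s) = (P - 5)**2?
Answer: 1/4690 ≈ 0.00021322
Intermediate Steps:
S(q, N) = 2*q
m(d, s) = 36 (m(d, s) = (-1 - 5)**2 = (-6)**2 = 36)
x = 1052 (x = 8 + 29*36 = 8 + 1044 = 1052)
z = -56 (z = (2*7)*(-4) = 14*(-4) = -56)
1/(x + (3582 - z)) = 1/(1052 + (3582 - 1*(-56))) = 1/(1052 + (3582 + 56)) = 1/(1052 + 3638) = 1/4690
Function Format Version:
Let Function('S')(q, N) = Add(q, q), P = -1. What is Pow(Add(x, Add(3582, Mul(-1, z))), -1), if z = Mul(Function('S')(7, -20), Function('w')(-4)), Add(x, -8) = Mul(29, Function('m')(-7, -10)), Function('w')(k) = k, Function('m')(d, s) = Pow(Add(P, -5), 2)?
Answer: Rational(1, 4690) ≈ 0.00021322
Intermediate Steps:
Function('S')(q, N) = Mul(2, q)
Function('m')(d, s) = 36 (Function('m')(d, s) = Pow(Add(-1, -5), 2) = Pow(-6, 2) = 36)
x = 1052 (x = Add(8, Mul(29, 36)) = Add(8, 1044) = 1052)
z = -56 (z = Mul(Mul(2, 7), -4) = Mul(14, -4) = -56)
Pow(Add(x, Add(3582, Mul(-1, z))), -1) = Pow(Add(1052, Add(3582, Mul(-1, -56))), -1) = Pow(Add(1052, Add(3582, 56)), -1) = Pow(Add(1052, 3638), -1) = Pow(4690, -1) = Rational(1, 4690)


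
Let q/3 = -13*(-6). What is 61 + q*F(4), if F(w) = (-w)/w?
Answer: -173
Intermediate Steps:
q = 234 (q = 3*(-13*(-6)) = 3*78 = 234)
F(w) = -1
61 + q*F(4) = 61 + 234*(-1) = 61 - 234 = -173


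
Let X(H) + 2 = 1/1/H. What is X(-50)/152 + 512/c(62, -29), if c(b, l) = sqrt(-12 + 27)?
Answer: -13/38 + 512*sqrt(15)/15 ≈ 131.86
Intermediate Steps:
c(b, l) = sqrt(15)
X(H) = -2 + H (X(H) = -2 + 1/1/H = -2 + 1*H = -2 + H)
X(-50)/152 + 512/c(62, -29) = (-2 - 50)/152 + 512/(sqrt(15)) = -52*1/152 + 512*(sqrt(15)/15) = -13/38 + 512*sqrt(15)/15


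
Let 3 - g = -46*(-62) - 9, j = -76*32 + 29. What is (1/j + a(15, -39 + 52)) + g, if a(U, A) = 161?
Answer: -6437638/2403 ≈ -2679.0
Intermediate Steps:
j = -2403 (j = -2432 + 29 = -2403)
g = -2840 (g = 3 - (-46*(-62) - 9) = 3 - (2852 - 9) = 3 - 1*2843 = 3 - 2843 = -2840)
(1/j + a(15, -39 + 52)) + g = (1/(-2403) + 161) - 2840 = (-1/2403 + 161) - 2840 = 386882/2403 - 2840 = -6437638/2403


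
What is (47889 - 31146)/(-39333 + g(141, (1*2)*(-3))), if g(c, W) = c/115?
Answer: -641815/1507718 ≈ -0.42569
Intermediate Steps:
g(c, W) = c/115 (g(c, W) = c*(1/115) = c/115)
(47889 - 31146)/(-39333 + g(141, (1*2)*(-3))) = (47889 - 31146)/(-39333 + (1/115)*141) = 16743/(-39333 + 141/115) = 16743/(-4523154/115) = 16743*(-115/4523154) = -641815/1507718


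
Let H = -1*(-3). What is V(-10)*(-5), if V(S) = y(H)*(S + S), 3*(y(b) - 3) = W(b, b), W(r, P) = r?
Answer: 400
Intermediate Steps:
H = 3
y(b) = 3 + b/3
V(S) = 8*S (V(S) = (3 + (⅓)*3)*(S + S) = (3 + 1)*(2*S) = 4*(2*S) = 8*S)
V(-10)*(-5) = (8*(-10))*(-5) = -80*(-5) = 400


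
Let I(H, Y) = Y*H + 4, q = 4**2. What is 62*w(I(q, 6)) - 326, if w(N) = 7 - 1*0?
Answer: 108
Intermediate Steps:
q = 16
I(H, Y) = 4 + H*Y (I(H, Y) = H*Y + 4 = 4 + H*Y)
w(N) = 7 (w(N) = 7 + 0 = 7)
62*w(I(q, 6)) - 326 = 62*7 - 326 = 434 - 326 = 108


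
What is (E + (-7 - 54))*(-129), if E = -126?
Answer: 24123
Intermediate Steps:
(E + (-7 - 54))*(-129) = (-126 + (-7 - 54))*(-129) = (-126 - 61)*(-129) = -187*(-129) = 24123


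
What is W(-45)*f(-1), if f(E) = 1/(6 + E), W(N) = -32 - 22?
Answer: -54/5 ≈ -10.800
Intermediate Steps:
W(N) = -54
W(-45)*f(-1) = -54/(6 - 1) = -54/5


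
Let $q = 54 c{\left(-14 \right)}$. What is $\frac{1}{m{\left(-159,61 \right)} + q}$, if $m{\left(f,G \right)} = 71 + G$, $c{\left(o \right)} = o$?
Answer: $- \frac{1}{624} \approx -0.0016026$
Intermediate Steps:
$q = -756$ ($q = 54 \left(-14\right) = -756$)
$\frac{1}{m{\left(-159,61 \right)} + q} = \frac{1}{\left(71 + 61\right) - 756} = \frac{1}{132 - 756} = \frac{1}{-624} = - \frac{1}{624}$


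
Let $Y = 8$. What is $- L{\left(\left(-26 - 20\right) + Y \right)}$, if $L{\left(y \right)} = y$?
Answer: $38$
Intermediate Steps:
$- L{\left(\left(-26 - 20\right) + Y \right)} = - (\left(-26 - 20\right) + 8) = - (-46 + 8) = \left(-1\right) \left(-38\right) = 38$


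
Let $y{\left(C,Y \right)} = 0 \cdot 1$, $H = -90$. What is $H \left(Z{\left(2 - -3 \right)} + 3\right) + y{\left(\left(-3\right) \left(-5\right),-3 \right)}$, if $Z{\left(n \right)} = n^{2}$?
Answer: $-2520$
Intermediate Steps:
$y{\left(C,Y \right)} = 0$
$H \left(Z{\left(2 - -3 \right)} + 3\right) + y{\left(\left(-3\right) \left(-5\right),-3 \right)} = - 90 \left(\left(2 - -3\right)^{2} + 3\right) + 0 = - 90 \left(\left(2 + 3\right)^{2} + 3\right) + 0 = - 90 \left(5^{2} + 3\right) + 0 = - 90 \left(25 + 3\right) + 0 = \left(-90\right) 28 + 0 = -2520 + 0 = -2520$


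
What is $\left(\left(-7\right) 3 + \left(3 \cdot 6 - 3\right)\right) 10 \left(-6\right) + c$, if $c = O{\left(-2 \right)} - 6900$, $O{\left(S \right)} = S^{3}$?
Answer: $-6548$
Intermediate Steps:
$c = -6908$ ($c = \left(-2\right)^{3} - 6900 = -8 - 6900 = -6908$)
$\left(\left(-7\right) 3 + \left(3 \cdot 6 - 3\right)\right) 10 \left(-6\right) + c = \left(\left(-7\right) 3 + \left(3 \cdot 6 - 3\right)\right) 10 \left(-6\right) - 6908 = \left(-21 + \left(18 - 3\right)\right) \left(-60\right) - 6908 = \left(-21 + 15\right) \left(-60\right) - 6908 = \left(-6\right) \left(-60\right) - 6908 = 360 - 6908 = -6548$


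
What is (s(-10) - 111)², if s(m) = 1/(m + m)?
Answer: 4932841/400 ≈ 12332.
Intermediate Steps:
s(m) = 1/(2*m)
(s(-10) - 111)² = ((½)/(-10) - 111)² = ((½)*(-⅒) - 111)² = (-1/20 - 111)² = (-2221/20)² = 4932841/400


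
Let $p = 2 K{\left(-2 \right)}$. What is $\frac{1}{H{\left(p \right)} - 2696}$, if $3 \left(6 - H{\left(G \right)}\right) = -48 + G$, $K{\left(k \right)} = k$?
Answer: $- \frac{3}{8018} \approx -0.00037416$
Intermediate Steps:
$p = -4$ ($p = 2 \left(-2\right) = -4$)
$H{\left(G \right)} = 22 - \frac{G}{3}$ ($H{\left(G \right)} = 6 - \frac{-48 + G}{3} = 6 - \left(-16 + \frac{G}{3}\right) = 22 - \frac{G}{3}$)
$\frac{1}{H{\left(p \right)} - 2696} = \frac{1}{\left(22 - - \frac{4}{3}\right) - 2696} = \frac{1}{\left(22 + \frac{4}{3}\right) - 2696} = \frac{1}{\frac{70}{3} - 2696} = \frac{1}{- \frac{8018}{3}} = - \frac{3}{8018}$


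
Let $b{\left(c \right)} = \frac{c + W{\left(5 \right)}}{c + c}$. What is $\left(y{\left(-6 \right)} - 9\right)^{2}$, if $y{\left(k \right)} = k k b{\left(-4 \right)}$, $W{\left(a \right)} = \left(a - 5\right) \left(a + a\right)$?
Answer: $81$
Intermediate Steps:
$W{\left(a \right)} = 2 a \left(-5 + a\right)$ ($W{\left(a \right)} = \left(-5 + a\right) 2 a = 2 a \left(-5 + a\right)$)
$b{\left(c \right)} = \frac{1}{2}$ ($b{\left(c \right)} = \frac{c + 2 \cdot 5 \left(-5 + 5\right)}{c + c} = \frac{c + 2 \cdot 5 \cdot 0}{2 c} = \left(c + 0\right) \frac{1}{2 c} = c \frac{1}{2 c} = \frac{1}{2}$)
$y{\left(k \right)} = \frac{k^{2}}{2}$ ($y{\left(k \right)} = k k \frac{1}{2} = k^{2} \cdot \frac{1}{2} = \frac{k^{2}}{2}$)
$\left(y{\left(-6 \right)} - 9\right)^{2} = \left(\frac{\left(-6\right)^{2}}{2} - 9\right)^{2} = \left(\frac{1}{2} \cdot 36 - 9\right)^{2} = \left(18 - 9\right)^{2} = 9^{2} = 81$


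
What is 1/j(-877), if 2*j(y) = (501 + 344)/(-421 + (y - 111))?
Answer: -2818/845 ≈ -3.3349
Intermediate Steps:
j(y) = 845/(2*(-532 + y)) (j(y) = ((501 + 344)/(-421 + (y - 111)))/2 = (845/(-421 + (-111 + y)))/2 = (845/(-532 + y))/2 = 845/(2*(-532 + y)))
1/j(-877) = 1/(845/(2*(-532 - 877))) = 1/((845/2)/(-1409)) = 1/((845/2)*(-1/1409)) = 1/(-845/2818) = -2818/845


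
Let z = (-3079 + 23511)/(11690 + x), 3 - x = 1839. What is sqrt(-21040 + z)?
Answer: 6*I*sqrt(14186182998)/4927 ≈ 145.04*I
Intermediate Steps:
x = -1836 (x = 3 - 1*1839 = 3 - 1839 = -1836)
z = 10216/4927 (z = (-3079 + 23511)/(11690 - 1836) = 20432/9854 = 20432*(1/9854) = 10216/4927 ≈ 2.0735)
sqrt(-21040 + z) = sqrt(-21040 + 10216/4927) = sqrt(-103653864/4927) = 6*I*sqrt(14186182998)/4927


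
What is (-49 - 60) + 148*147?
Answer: 21647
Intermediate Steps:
(-49 - 60) + 148*147 = -109 + 21756 = 21647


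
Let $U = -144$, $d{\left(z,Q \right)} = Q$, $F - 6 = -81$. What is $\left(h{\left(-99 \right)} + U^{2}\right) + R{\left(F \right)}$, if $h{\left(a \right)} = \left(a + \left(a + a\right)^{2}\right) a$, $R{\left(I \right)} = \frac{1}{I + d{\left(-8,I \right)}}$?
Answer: $- \frac{577598851}{150} \approx -3.8507 \cdot 10^{6}$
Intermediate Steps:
$F = -75$ ($F = 6 - 81 = -75$)
$R{\left(I \right)} = \frac{1}{2 I}$ ($R{\left(I \right)} = \frac{1}{I + I} = \frac{1}{2 I}$)
$h{\left(a \right)} = a \left(a + 4 a^{2}\right)$ ($h{\left(a \right)} = \left(a + \left(2 a\right)^{2}\right) a = \left(a + 4 a^{2}\right) a = a \left(a + 4 a^{2}\right)$)
$\left(h{\left(-99 \right)} + U^{2}\right) + R{\left(F \right)} = \left(\left(-99\right)^{2} \left(1 + 4 \left(-99\right)\right) + \left(-144\right)^{2}\right) + \frac{1}{2 \left(-75\right)} = \left(9801 \left(1 - 396\right) + 20736\right) + \frac{1}{2} \left(- \frac{1}{75}\right) = \left(9801 \left(-395\right) + 20736\right) - \frac{1}{150} = \left(-3871395 + 20736\right) - \frac{1}{150} = -3850659 - \frac{1}{150} = - \frac{577598851}{150}$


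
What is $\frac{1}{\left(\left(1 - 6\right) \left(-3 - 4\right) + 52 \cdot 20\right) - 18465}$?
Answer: $- \frac{1}{17390} \approx -5.7504 \cdot 10^{-5}$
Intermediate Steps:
$\frac{1}{\left(\left(1 - 6\right) \left(-3 - 4\right) + 52 \cdot 20\right) - 18465} = \frac{1}{\left(\left(1 - 6\right) \left(-7\right) + 1040\right) - 18465} = \frac{1}{\left(\left(-5\right) \left(-7\right) + 1040\right) - 18465} = \frac{1}{\left(35 + 1040\right) - 18465} = \frac{1}{1075 - 18465} = \frac{1}{-17390} = - \frac{1}{17390}$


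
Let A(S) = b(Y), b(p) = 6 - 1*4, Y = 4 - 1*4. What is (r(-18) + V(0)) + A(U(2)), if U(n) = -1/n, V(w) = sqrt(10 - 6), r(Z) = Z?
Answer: -14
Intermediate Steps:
V(w) = 2 (V(w) = sqrt(4) = 2)
Y = 0 (Y = 4 - 4 = 0)
b(p) = 2 (b(p) = 6 - 4 = 2)
A(S) = 2
(r(-18) + V(0)) + A(U(2)) = (-18 + 2) + 2 = -16 + 2 = -14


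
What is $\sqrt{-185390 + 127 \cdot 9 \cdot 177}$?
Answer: $\sqrt{16921} \approx 130.08$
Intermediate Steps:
$\sqrt{-185390 + 127 \cdot 9 \cdot 177} = \sqrt{-185390 + 1143 \cdot 177} = \sqrt{-185390 + 202311} = \sqrt{16921}$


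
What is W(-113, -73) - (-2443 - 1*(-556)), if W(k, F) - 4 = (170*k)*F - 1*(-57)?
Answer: 1404278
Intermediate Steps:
W(k, F) = 61 + 170*F*k (W(k, F) = 4 + ((170*k)*F - 1*(-57)) = 4 + (170*F*k + 57) = 4 + (57 + 170*F*k) = 61 + 170*F*k)
W(-113, -73) - (-2443 - 1*(-556)) = (61 + 170*(-73)*(-113)) - (-2443 - 1*(-556)) = (61 + 1402330) - (-2443 + 556) = 1402391 - 1*(-1887) = 1402391 + 1887 = 1404278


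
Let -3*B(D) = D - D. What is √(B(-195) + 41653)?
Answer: √41653 ≈ 204.09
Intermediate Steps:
B(D) = 0 (B(D) = -(D - D)/3 = -⅓*0 = 0)
√(B(-195) + 41653) = √(0 + 41653) = √41653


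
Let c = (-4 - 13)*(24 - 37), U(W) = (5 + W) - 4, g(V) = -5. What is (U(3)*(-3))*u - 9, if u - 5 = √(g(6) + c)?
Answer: -69 - 72*√6 ≈ -245.36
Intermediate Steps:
U(W) = 1 + W
c = 221 (c = -17*(-13) = 221)
u = 5 + 6*√6 (u = 5 + √(-5 + 221) = 5 + √216 = 5 + 6*√6 ≈ 19.697)
(U(3)*(-3))*u - 9 = ((1 + 3)*(-3))*(5 + 6*√6) - 9 = (4*(-3))*(5 + 6*√6) - 9 = -12*(5 + 6*√6) - 9 = (-60 - 72*√6) - 9 = -69 - 72*√6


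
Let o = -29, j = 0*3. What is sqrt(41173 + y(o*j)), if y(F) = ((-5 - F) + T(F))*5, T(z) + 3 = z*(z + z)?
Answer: sqrt(41133) ≈ 202.81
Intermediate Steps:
j = 0
T(z) = -3 + 2*z**2 (T(z) = -3 + z*(z + z) = -3 + z*(2*z) = -3 + 2*z**2)
y(F) = -40 - 5*F + 10*F**2 (y(F) = ((-5 - F) + (-3 + 2*F**2))*5 = (-8 - F + 2*F**2)*5 = -40 - 5*F + 10*F**2)
sqrt(41173 + y(o*j)) = sqrt(41173 + (-40 - (-145)*0 + 10*(-29*0)**2)) = sqrt(41173 + (-40 - 5*0 + 10*0**2)) = sqrt(41173 + (-40 + 0 + 10*0)) = sqrt(41173 + (-40 + 0 + 0)) = sqrt(41173 - 40) = sqrt(41133)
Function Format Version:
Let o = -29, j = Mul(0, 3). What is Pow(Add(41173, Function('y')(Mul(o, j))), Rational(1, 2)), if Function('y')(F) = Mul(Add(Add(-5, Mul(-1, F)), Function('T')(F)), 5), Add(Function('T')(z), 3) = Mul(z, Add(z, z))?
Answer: Pow(41133, Rational(1, 2)) ≈ 202.81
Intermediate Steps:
j = 0
Function('T')(z) = Add(-3, Mul(2, Pow(z, 2))) (Function('T')(z) = Add(-3, Mul(z, Add(z, z))) = Add(-3, Mul(z, Mul(2, z))) = Add(-3, Mul(2, Pow(z, 2))))
Function('y')(F) = Add(-40, Mul(-5, F), Mul(10, Pow(F, 2))) (Function('y')(F) = Mul(Add(Add(-5, Mul(-1, F)), Add(-3, Mul(2, Pow(F, 2)))), 5) = Mul(Add(-8, Mul(-1, F), Mul(2, Pow(F, 2))), 5) = Add(-40, Mul(-5, F), Mul(10, Pow(F, 2))))
Pow(Add(41173, Function('y')(Mul(o, j))), Rational(1, 2)) = Pow(Add(41173, Add(-40, Mul(-5, Mul(-29, 0)), Mul(10, Pow(Mul(-29, 0), 2)))), Rational(1, 2)) = Pow(Add(41173, Add(-40, Mul(-5, 0), Mul(10, Pow(0, 2)))), Rational(1, 2)) = Pow(Add(41173, Add(-40, 0, Mul(10, 0))), Rational(1, 2)) = Pow(Add(41173, Add(-40, 0, 0)), Rational(1, 2)) = Pow(Add(41173, -40), Rational(1, 2)) = Pow(41133, Rational(1, 2))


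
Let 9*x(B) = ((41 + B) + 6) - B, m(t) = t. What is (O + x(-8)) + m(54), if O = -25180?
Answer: -226087/9 ≈ -25121.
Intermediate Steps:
x(B) = 47/9 (x(B) = (((41 + B) + 6) - B)/9 = ((47 + B) - B)/9 = (⅑)*47 = 47/9)
(O + x(-8)) + m(54) = (-25180 + 47/9) + 54 = -226573/9 + 54 = -226087/9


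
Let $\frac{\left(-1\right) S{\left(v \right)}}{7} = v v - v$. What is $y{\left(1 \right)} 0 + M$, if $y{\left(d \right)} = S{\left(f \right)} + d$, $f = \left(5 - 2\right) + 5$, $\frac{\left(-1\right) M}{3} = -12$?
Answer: $36$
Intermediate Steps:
$M = 36$ ($M = \left(-3\right) \left(-12\right) = 36$)
$f = 8$ ($f = 3 + 5 = 8$)
$S{\left(v \right)} = - 7 v^{2} + 7 v$ ($S{\left(v \right)} = - 7 \left(v v - v\right) = - 7 \left(v^{2} - v\right) = - 7 v^{2} + 7 v$)
$y{\left(d \right)} = -392 + d$ ($y{\left(d \right)} = 7 \cdot 8 \left(1 - 8\right) + d = 7 \cdot 8 \left(-7\right) + d = -392 + d$)
$y{\left(1 \right)} 0 + M = \left(-392 + 1\right) 0 + 36 = \left(-391\right) 0 + 36 = 0 + 36 = 36$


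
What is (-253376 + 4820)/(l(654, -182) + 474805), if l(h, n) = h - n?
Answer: -82852/158547 ≈ -0.52257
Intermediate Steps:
(-253376 + 4820)/(l(654, -182) + 474805) = (-253376 + 4820)/((654 - 1*(-182)) + 474805) = -248556/((654 + 182) + 474805) = -248556/(836 + 474805) = -248556/475641 = -248556*1/475641 = -82852/158547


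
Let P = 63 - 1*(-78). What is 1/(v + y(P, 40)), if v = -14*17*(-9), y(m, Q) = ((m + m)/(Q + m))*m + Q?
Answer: 181/434704 ≈ 0.00041638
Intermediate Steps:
P = 141 (P = 63 + 78 = 141)
y(m, Q) = Q + 2*m²/(Q + m) (y(m, Q) = ((2*m)/(Q + m))*m + Q = (2*m/(Q + m))*m + Q = 2*m²/(Q + m) + Q = Q + 2*m²/(Q + m))
v = 2142 (v = -238*(-9) = 2142)
1/(v + y(P, 40)) = 1/(2142 + (40² + 2*141² + 40*141)/(40 + 141)) = 1/(2142 + (1600 + 2*19881 + 5640)/181) = 1/(2142 + (1600 + 39762 + 5640)/181) = 1/(2142 + (1/181)*47002) = 1/(2142 + 47002/181) = 1/(434704/181) = 181/434704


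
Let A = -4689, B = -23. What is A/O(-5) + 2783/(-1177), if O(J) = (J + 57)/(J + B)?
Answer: 3508772/1391 ≈ 2522.5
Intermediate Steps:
O(J) = (57 + J)/(-23 + J) (O(J) = (J + 57)/(J - 23) = (57 + J)/(-23 + J))
A/O(-5) + 2783/(-1177) = -4689*(-23 - 5)/(57 - 5) + 2783/(-1177) = -4689/(52/(-28)) + 2783*(-1/1177) = -4689/((-1/28*52)) - 253/107 = -4689/(-13/7) - 253/107 = -4689*(-7/13) - 253/107 = 32823/13 - 253/107 = 3508772/1391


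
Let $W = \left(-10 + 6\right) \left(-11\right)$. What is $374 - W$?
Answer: $330$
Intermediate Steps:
$W = 44$ ($W = \left(-4\right) \left(-11\right) = 44$)
$374 - W = 374 - 44 = 330$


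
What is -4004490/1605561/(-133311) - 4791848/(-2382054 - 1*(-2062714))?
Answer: 85470279766301084/5695932990724095 ≈ 15.005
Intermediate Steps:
-4004490/1605561/(-133311) - 4791848/(-2382054 - 1*(-2062714)) = -4004490*1/1605561*(-1/133311) - 4791848/(-2382054 + 2062714) = -1334830/535187*(-1/133311) - 4791848/(-319340) = 1334830/71346314157 - 4791848*(-1/319340) = 1334830/71346314157 + 1197962/79835 = 85470279766301084/5695932990724095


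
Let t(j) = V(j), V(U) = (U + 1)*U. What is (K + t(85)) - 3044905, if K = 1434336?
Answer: -1603259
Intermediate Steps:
V(U) = U*(1 + U) (V(U) = (1 + U)*U = U*(1 + U))
t(j) = j*(1 + j)
(K + t(85)) - 3044905 = (1434336 + 85*(1 + 85)) - 3044905 = (1434336 + 85*86) - 3044905 = (1434336 + 7310) - 3044905 = 1441646 - 3044905 = -1603259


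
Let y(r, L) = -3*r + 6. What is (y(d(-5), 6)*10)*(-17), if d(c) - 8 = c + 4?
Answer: 2550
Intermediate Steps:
d(c) = 12 + c (d(c) = 8 + (c + 4) = 8 + (4 + c) = 12 + c)
y(r, L) = 6 - 3*r
(y(d(-5), 6)*10)*(-17) = ((6 - 3*(12 - 5))*10)*(-17) = ((6 - 3*7)*10)*(-17) = ((6 - 21)*10)*(-17) = -15*10*(-17) = -150*(-17) = 2550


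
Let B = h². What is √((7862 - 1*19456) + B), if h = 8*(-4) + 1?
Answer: 7*I*√217 ≈ 103.12*I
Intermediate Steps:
h = -31 (h = -32 + 1 = -31)
B = 961 (B = (-31)² = 961)
√((7862 - 1*19456) + B) = √((7862 - 1*19456) + 961) = √((7862 - 19456) + 961) = √(-11594 + 961) = √(-10633) = 7*I*√217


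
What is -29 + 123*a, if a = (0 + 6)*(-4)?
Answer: -2981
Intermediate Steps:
a = -24 (a = 6*(-4) = -24)
-29 + 123*a = -29 + 123*(-24) = -29 - 2952 = -2981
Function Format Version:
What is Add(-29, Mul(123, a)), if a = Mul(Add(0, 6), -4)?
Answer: -2981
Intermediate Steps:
a = -24 (a = Mul(6, -4) = -24)
Add(-29, Mul(123, a)) = Add(-29, Mul(123, -24)) = Add(-29, -2952) = -2981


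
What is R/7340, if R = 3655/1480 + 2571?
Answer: 761747/2172640 ≈ 0.35061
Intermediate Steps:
R = 761747/296 (R = 3655*(1/1480) + 2571 = 731/296 + 2571 = 761747/296 ≈ 2573.5)
R/7340 = (761747/296)/7340 = (761747/296)*(1/7340) = 761747/2172640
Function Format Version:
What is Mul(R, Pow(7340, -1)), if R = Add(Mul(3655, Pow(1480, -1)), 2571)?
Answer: Rational(761747, 2172640) ≈ 0.35061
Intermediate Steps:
R = Rational(761747, 296) (R = Add(Mul(3655, Rational(1, 1480)), 2571) = Add(Rational(731, 296), 2571) = Rational(761747, 296) ≈ 2573.5)
Mul(R, Pow(7340, -1)) = Mul(Rational(761747, 296), Pow(7340, -1)) = Mul(Rational(761747, 296), Rational(1, 7340)) = Rational(761747, 2172640)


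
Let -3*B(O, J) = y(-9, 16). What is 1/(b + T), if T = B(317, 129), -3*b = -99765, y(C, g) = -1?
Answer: 3/99766 ≈ 3.0070e-5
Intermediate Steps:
B(O, J) = 1/3 (B(O, J) = -1/3*(-1) = 1/3)
b = 33255 (b = -1/3*(-99765) = 33255)
T = 1/3 ≈ 0.33333
1/(b + T) = 1/(33255 + 1/3) = 1/(99766/3) = 3/99766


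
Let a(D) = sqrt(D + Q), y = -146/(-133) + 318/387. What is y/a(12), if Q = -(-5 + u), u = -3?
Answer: 16466*sqrt(5)/85785 ≈ 0.42920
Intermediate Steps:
y = 32932/17157 (y = -146*(-1/133) + 318*(1/387) = 146/133 + 106/129 = 32932/17157 ≈ 1.9194)
Q = 8 (Q = -(-5 - 3) = -1*(-8) = 8)
a(D) = sqrt(8 + D) (a(D) = sqrt(D + 8) = sqrt(8 + D))
y/a(12) = 32932/(17157*(sqrt(8 + 12))) = 32932/(17157*(sqrt(20))) = 32932/(17157*((2*sqrt(5)))) = 32932*(sqrt(5)/10)/17157 = 16466*sqrt(5)/85785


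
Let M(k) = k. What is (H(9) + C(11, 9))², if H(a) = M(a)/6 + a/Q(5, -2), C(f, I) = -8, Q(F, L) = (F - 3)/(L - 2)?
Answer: 2401/4 ≈ 600.25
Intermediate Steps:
Q(F, L) = (-3 + F)/(-2 + L)
H(a) = -11*a/6 (H(a) = a/6 + a/(((-3 + 5)/(-2 - 2))) = a*(⅙) + a/((2/(-4))) = a/6 + a/((-¼*2)) = a/6 + a/(-½) = a/6 + a*(-2) = a/6 - 2*a = -11*a/6)
(H(9) + C(11, 9))² = (-11/6*9 - 8)² = (-33/2 - 8)² = (-49/2)² = 2401/4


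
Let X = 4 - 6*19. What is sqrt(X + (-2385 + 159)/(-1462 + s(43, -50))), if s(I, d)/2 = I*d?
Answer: I*sqrt(909811157)/2881 ≈ 10.47*I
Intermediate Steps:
s(I, d) = 2*I*d (s(I, d) = 2*(I*d) = 2*I*d)
X = -110 (X = 4 - 114 = -110)
sqrt(X + (-2385 + 159)/(-1462 + s(43, -50))) = sqrt(-110 + (-2385 + 159)/(-1462 + 2*43*(-50))) = sqrt(-110 - 2226/(-1462 - 4300)) = sqrt(-110 - 2226/(-5762)) = sqrt(-110 - 2226*(-1/5762)) = sqrt(-110 + 1113/2881) = sqrt(-315797/2881) = I*sqrt(909811157)/2881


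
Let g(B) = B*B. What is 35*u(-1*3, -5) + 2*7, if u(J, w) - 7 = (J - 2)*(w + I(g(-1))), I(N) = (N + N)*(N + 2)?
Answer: 84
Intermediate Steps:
g(B) = B²
I(N) = 2*N*(2 + N) (I(N) = (2*N)*(2 + N) = 2*N*(2 + N))
u(J, w) = 7 + (-2 + J)*(6 + w) (u(J, w) = 7 + (J - 2)*(w + 2*(-1)²*(2 + (-1)²)) = 7 + (-2 + J)*(w + 2*1*(2 + 1)) = 7 + (-2 + J)*(w + 2*1*3) = 7 + (-2 + J)*(w + 6) = 7 + (-2 + J)*(6 + w))
35*u(-1*3, -5) + 2*7 = 35*(-5 - 2*(-5) + 6*(-1*3) - 1*3*(-5)) + 2*7 = 35*(-5 + 10 + 6*(-3) - 3*(-5)) + 14 = 35*(-5 + 10 - 18 + 15) + 14 = 35*2 + 14 = 70 + 14 = 84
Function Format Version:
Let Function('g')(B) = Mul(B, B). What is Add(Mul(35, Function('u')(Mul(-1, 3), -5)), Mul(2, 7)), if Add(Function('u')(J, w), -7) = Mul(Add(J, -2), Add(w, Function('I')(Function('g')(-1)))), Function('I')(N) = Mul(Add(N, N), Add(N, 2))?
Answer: 84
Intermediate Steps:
Function('g')(B) = Pow(B, 2)
Function('I')(N) = Mul(2, N, Add(2, N)) (Function('I')(N) = Mul(Mul(2, N), Add(2, N)) = Mul(2, N, Add(2, N)))
Function('u')(J, w) = Add(7, Mul(Add(-2, J), Add(6, w))) (Function('u')(J, w) = Add(7, Mul(Add(J, -2), Add(w, Mul(2, Pow(-1, 2), Add(2, Pow(-1, 2)))))) = Add(7, Mul(Add(-2, J), Add(w, Mul(2, 1, Add(2, 1))))) = Add(7, Mul(Add(-2, J), Add(w, Mul(2, 1, 3)))) = Add(7, Mul(Add(-2, J), Add(w, 6))) = Add(7, Mul(Add(-2, J), Add(6, w))))
Add(Mul(35, Function('u')(Mul(-1, 3), -5)), Mul(2, 7)) = Add(Mul(35, Add(-5, Mul(-2, -5), Mul(6, Mul(-1, 3)), Mul(Mul(-1, 3), -5))), Mul(2, 7)) = Add(Mul(35, Add(-5, 10, Mul(6, -3), Mul(-3, -5))), 14) = Add(Mul(35, Add(-5, 10, -18, 15)), 14) = Add(Mul(35, 2), 14) = Add(70, 14) = 84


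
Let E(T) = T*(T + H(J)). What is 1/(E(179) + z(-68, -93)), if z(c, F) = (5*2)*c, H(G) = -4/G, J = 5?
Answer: 5/156089 ≈ 3.2033e-5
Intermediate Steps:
z(c, F) = 10*c
E(T) = T*(-⅘ + T) (E(T) = T*(T - 4/5) = T*(T - 4*⅕) = T*(T - ⅘) = T*(-⅘ + T))
1/(E(179) + z(-68, -93)) = 1/((⅕)*179*(-4 + 5*179) + 10*(-68)) = 1/((⅕)*179*(-4 + 895) - 680) = 1/((⅕)*179*891 - 680) = 1/(159489/5 - 680) = 1/(156089/5) = 5/156089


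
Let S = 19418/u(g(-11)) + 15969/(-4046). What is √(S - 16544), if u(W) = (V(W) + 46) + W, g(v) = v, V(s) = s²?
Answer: I*√353743219830/4641 ≈ 128.15*I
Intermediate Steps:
u(W) = 46 + W + W² (u(W) = (W² + 46) + W = (46 + W²) + W = 46 + W + W²)
S = 9509258/78897 (S = 19418/(46 - 11 + (-11)²) + 15969/(-4046) = 19418/(46 - 11 + 121) + 15969*(-1/4046) = 19418/156 - 15969/4046 = 19418*(1/156) - 15969/4046 = 9709/78 - 15969/4046 = 9509258/78897 ≈ 120.53)
√(S - 16544) = √(9509258/78897 - 16544) = √(-1295762710/78897) = I*√353743219830/4641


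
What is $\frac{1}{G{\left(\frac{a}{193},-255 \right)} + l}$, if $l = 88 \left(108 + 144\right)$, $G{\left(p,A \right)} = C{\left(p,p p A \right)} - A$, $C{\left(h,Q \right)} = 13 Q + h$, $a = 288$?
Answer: $\frac{37249}{560628543} \approx 6.6441 \cdot 10^{-5}$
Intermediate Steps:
$C{\left(h,Q \right)} = h + 13 Q$
$G{\left(p,A \right)} = p - A + 13 A p^{2}$ ($G{\left(p,A \right)} = \left(p + 13 p p A\right) - A = \left(p + 13 p^{2} A\right) - A = \left(p + 13 A p^{2}\right) - A = p - A + 13 A p^{2}$)
$l = 22176$ ($l = 88 \cdot 252 = 22176$)
$\frac{1}{G{\left(\frac{a}{193},-255 \right)} + l} = \frac{1}{\left(\frac{288}{193} - -255 + 13 \left(-255\right) \left(\frac{288}{193}\right)^{2}\right) + 22176} = \frac{1}{\left(288 \cdot \frac{1}{193} + 255 + 13 \left(-255\right) \left(288 \cdot \frac{1}{193}\right)^{2}\right) + 22176} = \frac{1}{\left(\frac{288}{193} + 255 + 13 \left(-255\right) \left(\frac{288}{193}\right)^{2}\right) + 22176} = \frac{1}{\left(\frac{288}{193} + 255 + 13 \left(-255\right) \frac{82944}{37249}\right) + 22176} = \frac{1}{\left(\frac{288}{193} + 255 - \frac{274959360}{37249}\right) + 22176} = \frac{1}{- \frac{265405281}{37249} + 22176} = \frac{1}{\frac{560628543}{37249}} = \frac{37249}{560628543}$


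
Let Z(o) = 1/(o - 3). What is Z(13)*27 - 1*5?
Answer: -23/10 ≈ -2.3000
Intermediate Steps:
Z(o) = 1/(-3 + o)
Z(13)*27 - 1*5 = 27/(-3 + 13) - 1*5 = 27/10 - 5 = -23/10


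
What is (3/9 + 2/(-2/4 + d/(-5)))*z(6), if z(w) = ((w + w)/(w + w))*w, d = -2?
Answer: -118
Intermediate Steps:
z(w) = w (z(w) = ((2*w)/((2*w)))*w = ((2*w)*(1/(2*w)))*w = 1*w = w)
(3/9 + 2/(-2/4 + d/(-5)))*z(6) = (3/9 + 2/(-2/4 - 2/(-5)))*6 = (3*(⅑) + 2/(-2*¼ - 2*(-⅕)))*6 = (⅓ + 2/(-½ + ⅖))*6 = (⅓ + 2/(-⅒))*6 = (⅓ + 2*(-10))*6 = (⅓ - 20)*6 = -59/3*6 = -118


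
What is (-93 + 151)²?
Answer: 3364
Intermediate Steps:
(-93 + 151)² = 58² = 3364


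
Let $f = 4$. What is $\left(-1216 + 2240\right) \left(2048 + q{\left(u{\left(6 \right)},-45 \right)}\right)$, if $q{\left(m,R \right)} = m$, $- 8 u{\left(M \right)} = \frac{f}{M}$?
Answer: $\frac{6291200}{3} \approx 2.0971 \cdot 10^{6}$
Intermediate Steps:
$u{\left(M \right)} = - \frac{1}{2 M}$ ($u{\left(M \right)} = - \frac{4 \frac{1}{M}}{8} = - \frac{1}{2 M}$)
$\left(-1216 + 2240\right) \left(2048 + q{\left(u{\left(6 \right)},-45 \right)}\right) = \left(-1216 + 2240\right) \left(2048 - \frac{1}{2 \cdot 6}\right) = 1024 \left(2048 - \frac{1}{12}\right) = 1024 \cdot \frac{24575}{12} = \frac{6291200}{3}$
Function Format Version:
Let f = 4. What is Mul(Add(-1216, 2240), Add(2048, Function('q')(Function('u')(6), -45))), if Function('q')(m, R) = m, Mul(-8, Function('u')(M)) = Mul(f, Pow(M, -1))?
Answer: Rational(6291200, 3) ≈ 2.0971e+6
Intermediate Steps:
Function('u')(M) = Mul(Rational(-1, 2), Pow(M, -1)) (Function('u')(M) = Mul(Rational(-1, 8), Mul(4, Pow(M, -1))) = Mul(Rational(-1, 2), Pow(M, -1)))
Mul(Add(-1216, 2240), Add(2048, Function('q')(Function('u')(6), -45))) = Mul(Add(-1216, 2240), Add(2048, Mul(Rational(-1, 2), Pow(6, -1)))) = Mul(1024, Add(2048, Mul(Rational(-1, 2), Rational(1, 6)))) = Mul(1024, Add(2048, Rational(-1, 12))) = Mul(1024, Rational(24575, 12)) = Rational(6291200, 3)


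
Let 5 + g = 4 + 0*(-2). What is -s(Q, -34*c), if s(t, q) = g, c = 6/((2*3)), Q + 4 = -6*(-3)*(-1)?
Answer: 1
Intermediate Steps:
Q = -22 (Q = -4 - 6*(-3)*(-1) = -4 + 18*(-1) = -4 - 18 = -22)
c = 1 (c = 6/6 = 6*(⅙) = 1)
g = -1 (g = -5 + (4 + 0*(-2)) = -5 + (4 + 0) = -5 + 4 = -1)
s(t, q) = -1
-s(Q, -34*c) = -1*(-1) = 1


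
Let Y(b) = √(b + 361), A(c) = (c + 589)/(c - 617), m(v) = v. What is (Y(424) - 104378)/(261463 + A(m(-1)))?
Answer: -10750934/26930591 + 103*√785/26930591 ≈ -0.39910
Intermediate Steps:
A(c) = (589 + c)/(-617 + c)
Y(b) = √(361 + b)
(Y(424) - 104378)/(261463 + A(m(-1))) = (√(361 + 424) - 104378)/(261463 + (589 - 1)/(-617 - 1)) = (√785 - 104378)/(261463 + 588/(-618)) = (-104378 + √785)/(261463 - 1/618*588) = (-104378 + √785)/(261463 - 98/103) = (-104378 + √785)/(26930591/103) = (-104378 + √785)*(103/26930591) = -10750934/26930591 + 103*√785/26930591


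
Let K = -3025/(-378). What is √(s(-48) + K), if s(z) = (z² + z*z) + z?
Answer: √72521610/126 ≈ 67.587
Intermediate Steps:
s(z) = z + 2*z² (s(z) = (z² + z²) + z = 2*z² + z = z + 2*z²)
K = 3025/378 (K = -3025*(-1/378) = 3025/378 ≈ 8.0026)
√(s(-48) + K) = √(-48*(1 + 2*(-48)) + 3025/378) = √(-48*(1 - 96) + 3025/378) = √(-48*(-95) + 3025/378) = √(4560 + 3025/378) = √(1726705/378) = √72521610/126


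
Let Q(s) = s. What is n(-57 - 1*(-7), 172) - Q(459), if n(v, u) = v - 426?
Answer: -935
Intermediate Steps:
n(v, u) = -426 + v
n(-57 - 1*(-7), 172) - Q(459) = (-426 + (-57 - 1*(-7))) - 1*459 = (-426 + (-57 + 7)) - 459 = (-426 - 50) - 459 = -476 - 459 = -935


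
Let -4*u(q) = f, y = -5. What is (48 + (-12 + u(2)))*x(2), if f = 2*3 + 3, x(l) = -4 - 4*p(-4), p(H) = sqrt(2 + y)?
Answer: -135 - 135*I*sqrt(3) ≈ -135.0 - 233.83*I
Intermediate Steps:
p(H) = I*sqrt(3) (p(H) = sqrt(2 - 5) = sqrt(-3) = I*sqrt(3))
x(l) = -4 - 4*I*sqrt(3)
f = 9 (f = 6 + 3 = 9)
u(q) = -9/4 (u(q) = -1/4*9 = -9/4)
(48 + (-12 + u(2)))*x(2) = (48 + (-12 - 9/4))*(-4 - 4*I*sqrt(3)) = (48 - 57/4)*(-4 - 4*I*sqrt(3)) = 135*(-4 - 4*I*sqrt(3))/4 = -135 - 135*I*sqrt(3)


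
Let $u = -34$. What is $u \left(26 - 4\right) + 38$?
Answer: $-710$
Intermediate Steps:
$u \left(26 - 4\right) + 38 = - 34 \left(26 - 4\right) + 38 = \left(-34\right) 22 + 38 = -748 + 38 = -710$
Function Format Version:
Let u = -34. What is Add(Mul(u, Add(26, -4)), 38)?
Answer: -710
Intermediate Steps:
Add(Mul(u, Add(26, -4)), 38) = Add(Mul(-34, Add(26, -4)), 38) = Add(Mul(-34, 22), 38) = Add(-748, 38) = -710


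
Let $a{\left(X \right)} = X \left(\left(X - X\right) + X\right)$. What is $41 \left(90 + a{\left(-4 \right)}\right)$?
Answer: $4346$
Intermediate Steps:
$a{\left(X \right)} = X^{2}$ ($a{\left(X \right)} = X \left(0 + X\right) = X X = X^{2}$)
$41 \left(90 + a{\left(-4 \right)}\right) = 41 \left(90 + \left(-4\right)^{2}\right) = 41 \left(90 + 16\right) = 41 \cdot 106 = 4346$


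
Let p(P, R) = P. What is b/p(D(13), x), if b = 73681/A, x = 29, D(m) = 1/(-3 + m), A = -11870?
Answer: -73681/1187 ≈ -62.073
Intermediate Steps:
b = -73681/11870 (b = 73681/(-11870) = 73681*(-1/11870) = -73681/11870 ≈ -6.2073)
b/p(D(13), x) = -73681/(11870*(1/(-3 + 13))) = -73681/(11870*(1/10)) = -73681/(11870*1/10) = -73681/11870*10 = -73681/1187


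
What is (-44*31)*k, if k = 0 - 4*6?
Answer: 32736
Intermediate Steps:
k = -24 (k = 0 - 24 = -24)
(-44*31)*k = -44*31*(-24) = -1364*(-24) = 32736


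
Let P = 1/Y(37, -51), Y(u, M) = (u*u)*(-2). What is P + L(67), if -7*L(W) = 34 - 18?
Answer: -43815/19166 ≈ -2.2861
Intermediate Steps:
Y(u, M) = -2*u² (Y(u, M) = u²*(-2) = -2*u²)
P = -1/2738 (P = 1/(-2*37²) = 1/(-2*1369) = 1/(-2738) = -1/2738 ≈ -0.00036523)
L(W) = -16/7 (L(W) = -(34 - 18)/7 = -⅐*16 = -16/7)
P + L(67) = -1/2738 - 16/7 = -43815/19166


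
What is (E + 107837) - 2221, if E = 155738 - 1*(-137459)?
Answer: 398813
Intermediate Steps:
E = 293197 (E = 155738 + 137459 = 293197)
(E + 107837) - 2221 = (293197 + 107837) - 2221 = 401034 - 2221 = 398813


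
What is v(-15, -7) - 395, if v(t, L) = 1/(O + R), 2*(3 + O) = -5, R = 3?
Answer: -1977/5 ≈ -395.40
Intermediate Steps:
O = -11/2 (O = -3 + (½)*(-5) = -3 - 5/2 = -11/2 ≈ -5.5000)
v(t, L) = -⅖ (v(t, L) = 1/(-11/2 + 3) = 1/(-5/2) = -⅖)
v(-15, -7) - 395 = -⅖ - 395 = -1977/5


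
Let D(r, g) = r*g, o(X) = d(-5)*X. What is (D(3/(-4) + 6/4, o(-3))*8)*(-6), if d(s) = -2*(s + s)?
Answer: 2160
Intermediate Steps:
d(s) = -4*s
o(X) = 20*X (o(X) = (-4*(-5))*X = 20*X)
D(r, g) = g*r
(D(3/(-4) + 6/4, o(-3))*8)*(-6) = (((20*(-3))*(3/(-4) + 6/4))*8)*(-6) = (-60*(3*(-1/4) + 6*(1/4))*8)*(-6) = (-60*(-3/4 + 3/2)*8)*(-6) = (-60*3/4*8)*(-6) = -45*8*(-6) = -360*(-6) = 2160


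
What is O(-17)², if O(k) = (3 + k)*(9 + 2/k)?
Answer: 4468996/289 ≈ 15464.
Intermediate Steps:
O(-17)² = (29 + 6/(-17) + 9*(-17))² = (29 + 6*(-1/17) - 153)² = (29 - 6/17 - 153)² = (-2114/17)² = 4468996/289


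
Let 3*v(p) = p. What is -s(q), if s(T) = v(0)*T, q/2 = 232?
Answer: 0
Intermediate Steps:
q = 464 (q = 2*232 = 464)
v(p) = p/3
s(T) = 0 (s(T) = ((⅓)*0)*T = 0*T = 0)
-s(q) = -1*0 = 0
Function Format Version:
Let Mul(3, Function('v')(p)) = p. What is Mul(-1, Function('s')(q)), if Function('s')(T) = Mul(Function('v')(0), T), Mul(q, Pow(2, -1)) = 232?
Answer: 0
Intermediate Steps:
q = 464 (q = Mul(2, 232) = 464)
Function('v')(p) = Mul(Rational(1, 3), p)
Function('s')(T) = 0 (Function('s')(T) = Mul(Mul(Rational(1, 3), 0), T) = Mul(0, T) = 0)
Mul(-1, Function('s')(q)) = Mul(-1, 0) = 0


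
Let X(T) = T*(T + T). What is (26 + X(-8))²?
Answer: 23716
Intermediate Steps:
X(T) = 2*T² (X(T) = T*(2*T) = 2*T²)
(26 + X(-8))² = (26 + 2*(-8)²)² = (26 + 2*64)² = (26 + 128)² = 154² = 23716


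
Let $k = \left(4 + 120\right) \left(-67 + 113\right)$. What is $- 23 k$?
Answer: $-131192$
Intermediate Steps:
$k = 5704$ ($k = 124 \cdot 46 = 5704$)
$- 23 k = \left(-23\right) 5704 = -131192$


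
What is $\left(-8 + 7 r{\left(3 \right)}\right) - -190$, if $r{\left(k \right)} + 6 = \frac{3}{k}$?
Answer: $147$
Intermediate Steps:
$r{\left(k \right)} = -6 + \frac{3}{k}$
$\left(-8 + 7 r{\left(3 \right)}\right) - -190 = \left(-8 + 7 \left(-6 + \frac{3}{3}\right)\right) - -190 = \left(-8 + 7 \left(-6 + 3 \cdot \frac{1}{3}\right)\right) + 190 = \left(-8 + 7 \left(-6 + 1\right)\right) + 190 = \left(-8 + 7 \left(-5\right)\right) + 190 = \left(-8 - 35\right) + 190 = -43 + 190 = 147$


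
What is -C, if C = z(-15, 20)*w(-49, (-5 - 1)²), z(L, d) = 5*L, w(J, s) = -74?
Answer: -5550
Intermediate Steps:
C = 5550 (C = (5*(-15))*(-74) = -75*(-74) = 5550)
-C = -1*5550 = -5550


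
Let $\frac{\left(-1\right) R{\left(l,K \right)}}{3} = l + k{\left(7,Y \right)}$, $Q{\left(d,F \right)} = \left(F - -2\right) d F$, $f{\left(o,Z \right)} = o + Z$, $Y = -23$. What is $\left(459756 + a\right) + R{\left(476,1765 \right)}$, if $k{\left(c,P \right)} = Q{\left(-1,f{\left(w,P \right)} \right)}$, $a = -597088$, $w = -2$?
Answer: $-137035$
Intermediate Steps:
$f{\left(o,Z \right)} = Z + o$
$Q{\left(d,F \right)} = F d \left(2 + F\right)$ ($Q{\left(d,F \right)} = \left(F + 2\right) d F = \left(2 + F\right) d F = d \left(2 + F\right) F = F d \left(2 + F\right)$)
$k{\left(c,P \right)} = - P \left(-2 + P\right)$ ($k{\left(c,P \right)} = \left(P - 2\right) \left(-1\right) \left(2 + \left(P - 2\right)\right) = \left(-2 + P\right) \left(-1\right) \left(2 + \left(-2 + P\right)\right) = \left(-2 + P\right) \left(-1\right) P = - P \left(-2 + P\right)$)
$R{\left(l,K \right)} = 1725 - 3 l$ ($R{\left(l,K \right)} = - 3 \left(l - 23 \left(2 - -23\right)\right) = - 3 \left(l - 23 \left(2 + 23\right)\right) = - 3 \left(l - 575\right) = - 3 \left(-575 + l\right) = 1725 - 3 l$)
$\left(459756 + a\right) + R{\left(476,1765 \right)} = \left(459756 - 597088\right) + \left(1725 - 1428\right) = -137332 + \left(1725 - 1428\right) = -137332 + 297 = -137035$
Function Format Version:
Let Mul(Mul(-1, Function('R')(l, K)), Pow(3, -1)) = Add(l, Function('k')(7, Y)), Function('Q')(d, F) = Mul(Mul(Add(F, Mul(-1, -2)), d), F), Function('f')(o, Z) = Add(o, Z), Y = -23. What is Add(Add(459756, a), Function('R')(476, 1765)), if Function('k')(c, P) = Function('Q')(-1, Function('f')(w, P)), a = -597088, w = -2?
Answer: -137035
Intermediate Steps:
Function('f')(o, Z) = Add(Z, o)
Function('Q')(d, F) = Mul(F, d, Add(2, F)) (Function('Q')(d, F) = Mul(Mul(Add(F, 2), d), F) = Mul(Mul(Add(2, F), d), F) = Mul(Mul(d, Add(2, F)), F) = Mul(F, d, Add(2, F)))
Function('k')(c, P) = Mul(-1, P, Add(-2, P)) (Function('k')(c, P) = Mul(Add(P, -2), -1, Add(2, Add(P, -2))) = Mul(Add(-2, P), -1, Add(2, Add(-2, P))) = Mul(Add(-2, P), -1, P) = Mul(-1, P, Add(-2, P)))
Function('R')(l, K) = Add(1725, Mul(-3, l)) (Function('R')(l, K) = Mul(-3, Add(l, Mul(-23, Add(2, Mul(-1, -23))))) = Mul(-3, Add(l, Mul(-23, Add(2, 23)))) = Mul(-3, Add(l, Mul(-23, 25))) = Mul(-3, Add(l, -575)) = Mul(-3, Add(-575, l)) = Add(1725, Mul(-3, l)))
Add(Add(459756, a), Function('R')(476, 1765)) = Add(Add(459756, -597088), Add(1725, Mul(-3, 476))) = Add(-137332, Add(1725, -1428)) = Add(-137332, 297) = -137035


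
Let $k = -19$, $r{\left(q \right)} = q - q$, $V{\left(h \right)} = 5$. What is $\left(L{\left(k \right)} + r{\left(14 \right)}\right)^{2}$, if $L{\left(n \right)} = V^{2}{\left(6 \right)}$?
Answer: $625$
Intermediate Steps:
$r{\left(q \right)} = 0$
$L{\left(n \right)} = 25$ ($L{\left(n \right)} = 5^{2} = 25$)
$\left(L{\left(k \right)} + r{\left(14 \right)}\right)^{2} = \left(25 + 0\right)^{2} = 25^{2} = 625$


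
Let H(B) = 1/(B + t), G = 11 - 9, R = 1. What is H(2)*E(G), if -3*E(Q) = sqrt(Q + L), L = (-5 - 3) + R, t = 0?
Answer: -I*sqrt(5)/6 ≈ -0.37268*I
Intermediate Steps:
L = -7 (L = (-5 - 3) + 1 = -8 + 1 = -7)
G = 2
E(Q) = -sqrt(-7 + Q)/3 (E(Q) = -sqrt(Q - 7)/3 = -sqrt(-7 + Q)/3)
H(B) = 1/B (H(B) = 1/(B + 0) = 1/B)
H(2)*E(G) = (-sqrt(-7 + 2)/3)/2 = (-I*sqrt(5)/3)/2 = -I*sqrt(5)/6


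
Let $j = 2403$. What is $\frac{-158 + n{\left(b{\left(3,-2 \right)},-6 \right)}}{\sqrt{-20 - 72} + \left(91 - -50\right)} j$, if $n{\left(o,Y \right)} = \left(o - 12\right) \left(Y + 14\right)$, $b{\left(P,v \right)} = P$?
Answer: $- \frac{77929290}{19973} + \frac{1105380 i \sqrt{23}}{19973} \approx -3901.7 + 265.42 i$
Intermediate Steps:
$n{\left(o,Y \right)} = \left(-12 + o\right) \left(14 + Y\right)$
$\frac{-158 + n{\left(b{\left(3,-2 \right)},-6 \right)}}{\sqrt{-20 - 72} + \left(91 - -50\right)} j = \frac{-158 - 72}{\sqrt{-20 - 72} + \left(91 - -50\right)} 2403 = \frac{-158 + \left(-168 + 72 + 42 - 18\right)}{\sqrt{-92} + \left(91 + 50\right)} 2403 = \frac{-158 - 72}{2 i \sqrt{23} + 141} \cdot 2403 = - \frac{230}{141 + 2 i \sqrt{23}} \cdot 2403 = - \frac{552690}{141 + 2 i \sqrt{23}}$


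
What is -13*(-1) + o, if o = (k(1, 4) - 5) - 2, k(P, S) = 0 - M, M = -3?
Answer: 9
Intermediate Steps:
k(P, S) = 3 (k(P, S) = 0 - 1*(-3) = 0 + 3 = 3)
o = -4 (o = (3 - 5) - 2 = -2 - 2 = -4)
-13*(-1) + o = -13*(-1) - 4 = 13 - 4 = 9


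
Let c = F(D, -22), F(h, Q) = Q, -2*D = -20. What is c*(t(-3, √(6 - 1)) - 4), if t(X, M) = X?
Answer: 154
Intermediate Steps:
D = 10 (D = -½*(-20) = 10)
c = -22
c*(t(-3, √(6 - 1)) - 4) = -22*(-3 - 4) = -22*(-7) = 154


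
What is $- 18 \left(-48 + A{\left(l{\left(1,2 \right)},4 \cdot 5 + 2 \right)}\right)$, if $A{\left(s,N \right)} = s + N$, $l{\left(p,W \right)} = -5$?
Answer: $558$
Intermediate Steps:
$A{\left(s,N \right)} = N + s$
$- 18 \left(-48 + A{\left(l{\left(1,2 \right)},4 \cdot 5 + 2 \right)}\right) = - 18 \left(-48 + \left(\left(4 \cdot 5 + 2\right) - 5\right)\right) = - 18 \left(-48 + \left(\left(20 + 2\right) - 5\right)\right) = - 18 \left(-48 + \left(22 - 5\right)\right) = - 18 \left(-48 + 17\right) = \left(-18\right) \left(-31\right) = 558$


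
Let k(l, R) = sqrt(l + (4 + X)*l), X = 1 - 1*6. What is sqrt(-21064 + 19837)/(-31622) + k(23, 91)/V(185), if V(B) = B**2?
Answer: -I*sqrt(1227)/31622 ≈ -0.0011077*I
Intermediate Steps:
X = -5 (X = 1 - 6 = -5)
k(l, R) = 0 (k(l, R) = sqrt(l + (4 - 5)*l) = sqrt(l - l) = sqrt(0) = 0)
sqrt(-21064 + 19837)/(-31622) + k(23, 91)/V(185) = sqrt(-21064 + 19837)/(-31622) + 0/(185**2) = sqrt(-1227)*(-1/31622) + 0/34225 = (I*sqrt(1227))*(-1/31622) + 0*(1/34225) = -I*sqrt(1227)/31622 + 0 = -I*sqrt(1227)/31622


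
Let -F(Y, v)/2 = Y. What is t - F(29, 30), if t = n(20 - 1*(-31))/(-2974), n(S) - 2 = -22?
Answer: 86256/1487 ≈ 58.007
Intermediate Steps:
n(S) = -20 (n(S) = 2 - 22 = -20)
F(Y, v) = -2*Y
t = 10/1487 (t = -20/(-2974) = -20*(-1/2974) = 10/1487 ≈ 0.0067249)
t - F(29, 30) = 10/1487 - (-2)*29 = 10/1487 - 1*(-58) = 10/1487 + 58 = 86256/1487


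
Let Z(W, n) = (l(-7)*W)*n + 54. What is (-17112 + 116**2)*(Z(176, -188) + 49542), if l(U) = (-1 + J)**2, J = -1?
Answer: 302555936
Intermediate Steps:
l(U) = 4 (l(U) = (-1 - 1)**2 = (-2)**2 = 4)
Z(W, n) = 54 + 4*W*n (Z(W, n) = (4*W)*n + 54 = 4*W*n + 54 = 54 + 4*W*n)
(-17112 + 116**2)*(Z(176, -188) + 49542) = (-17112 + 116**2)*((54 + 4*176*(-188)) + 49542) = (-17112 + 13456)*((54 - 132352) + 49542) = -3656*(-132298 + 49542) = -3656*(-82756) = 302555936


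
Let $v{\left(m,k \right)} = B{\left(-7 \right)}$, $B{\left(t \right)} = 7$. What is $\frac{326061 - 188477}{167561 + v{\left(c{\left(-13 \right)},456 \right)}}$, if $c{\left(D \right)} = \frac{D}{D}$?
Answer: $\frac{8599}{10473} \approx 0.82106$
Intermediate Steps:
$c{\left(D \right)} = 1$
$v{\left(m,k \right)} = 7$
$\frac{326061 - 188477}{167561 + v{\left(c{\left(-13 \right)},456 \right)}} = \frac{326061 - 188477}{167561 + 7} = \frac{137584}{167568} = 137584 \cdot \frac{1}{167568} = \frac{8599}{10473}$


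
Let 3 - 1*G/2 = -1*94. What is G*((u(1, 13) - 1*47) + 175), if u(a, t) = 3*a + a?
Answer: 25608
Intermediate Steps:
G = 194 (G = 6 - (-2)*94 = 6 - 2*(-94) = 6 + 188 = 194)
u(a, t) = 4*a
G*((u(1, 13) - 1*47) + 175) = 194*((4*1 - 1*47) + 175) = 194*((4 - 47) + 175) = 194*(-43 + 175) = 194*132 = 25608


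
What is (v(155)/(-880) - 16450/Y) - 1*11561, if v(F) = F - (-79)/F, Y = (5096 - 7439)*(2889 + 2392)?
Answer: -221728819022239/19178743650 ≈ -11561.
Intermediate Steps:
Y = -12373383 (Y = -2343*5281 = -12373383)
v(F) = F + 79/F
(v(155)/(-880) - 16450/Y) - 1*11561 = ((155 + 79/155)/(-880) - 16450/(-12373383)) - 1*11561 = ((155 + 79*(1/155))*(-1/880) - 16450*(-1/12373383)) - 11561 = ((155 + 79/155)*(-1/880) + 16450/12373383) - 11561 = ((24104/155)*(-1/880) + 16450/12373383) - 11561 = (-3013/17050 + 16450/12373383) - 11561 = -3363684589/19178743650 - 11561 = -221728819022239/19178743650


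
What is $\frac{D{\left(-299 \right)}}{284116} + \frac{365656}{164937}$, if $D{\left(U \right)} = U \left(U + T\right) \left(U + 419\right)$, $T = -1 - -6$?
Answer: $\frac{65848676812}{1673615739} \approx 39.345$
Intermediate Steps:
$T = 5$ ($T = -1 + 6 = 5$)
$D{\left(U \right)} = U \left(5 + U\right) \left(419 + U\right)$ ($D{\left(U \right)} = U \left(U + 5\right) \left(U + 419\right) = U \left(5 + U\right) \left(419 + U\right)$)
$\frac{D{\left(-299 \right)}}{284116} + \frac{365656}{164937} = \frac{\left(-299\right) \left(2095 + \left(-299\right)^{2} + 424 \left(-299\right)\right)}{284116} + \frac{365656}{164937} = - 299 \left(2095 + 89401 - 126776\right) \frac{1}{284116} + 365656 \cdot \frac{1}{164937} = \left(-299\right) \left(-35280\right) \frac{1}{284116} + \frac{365656}{164937} = 10548720 \cdot \frac{1}{284116} + \frac{365656}{164937} = \frac{376740}{10147} + \frac{365656}{164937} = \frac{65848676812}{1673615739}$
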